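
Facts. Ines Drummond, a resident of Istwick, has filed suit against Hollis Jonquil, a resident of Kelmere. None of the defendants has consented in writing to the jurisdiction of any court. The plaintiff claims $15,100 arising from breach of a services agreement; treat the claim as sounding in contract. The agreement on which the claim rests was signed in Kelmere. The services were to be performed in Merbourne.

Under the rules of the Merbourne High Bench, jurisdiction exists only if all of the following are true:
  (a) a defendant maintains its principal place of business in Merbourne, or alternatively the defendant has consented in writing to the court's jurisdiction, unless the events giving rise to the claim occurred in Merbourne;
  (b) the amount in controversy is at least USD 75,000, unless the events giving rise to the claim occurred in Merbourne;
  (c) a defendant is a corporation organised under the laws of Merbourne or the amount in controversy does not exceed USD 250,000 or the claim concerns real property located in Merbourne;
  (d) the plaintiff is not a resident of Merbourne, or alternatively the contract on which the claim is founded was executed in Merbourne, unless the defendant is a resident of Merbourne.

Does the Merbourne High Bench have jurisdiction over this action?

Yes

The Merbourne High Bench:
  (a) No defendant is a corporation; no such written consent has been filed — no alternative holds. The proviso rescues it, though: the operative events occurred in Merbourne. Met.
  (b) The amount in controversy is USD 15,100, below the $75,000 floor. The proviso rescues it, though: the operative events occurred in Merbourne. Satisfied.
  (c) The amount in controversy is USD 15,100, within the 250,000 dollars ceiling, which satisfies one of the alternatives. Satisfied.
  (d) The plaintiff resides in Istwick, which is not Merbourne — that alternative is enough. Satisfied.
  → Every requirement is satisfied — jurisdiction.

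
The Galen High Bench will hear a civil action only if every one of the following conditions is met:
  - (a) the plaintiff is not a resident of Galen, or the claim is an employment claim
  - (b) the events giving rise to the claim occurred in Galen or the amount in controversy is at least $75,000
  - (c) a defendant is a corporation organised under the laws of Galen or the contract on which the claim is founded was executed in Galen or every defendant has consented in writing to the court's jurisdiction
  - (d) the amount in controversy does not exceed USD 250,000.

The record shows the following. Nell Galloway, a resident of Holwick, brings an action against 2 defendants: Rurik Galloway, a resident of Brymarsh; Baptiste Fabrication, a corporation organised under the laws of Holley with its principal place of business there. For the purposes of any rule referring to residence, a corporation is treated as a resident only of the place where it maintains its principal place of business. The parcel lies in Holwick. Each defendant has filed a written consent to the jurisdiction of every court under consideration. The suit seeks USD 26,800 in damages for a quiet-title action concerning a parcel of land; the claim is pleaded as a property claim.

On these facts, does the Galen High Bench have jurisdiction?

The Galen High Bench:
  (a) The plaintiff resides in Holwick, which is not Galen, which satisfies one of the alternatives. Condition met.
  (b) The operative events occurred in Holwick, not Galen; the amount in controversy is USD 26,800, below the 75,000 dollars floor — none of the alternatives is met. Not met.
  (c) Every defendant has filed written consent, so this disjunct is met. Satisfied.
  (d) The amount in controversy is USD 26,800, within the 250,000 dollars ceiling. Satisfied.
  → Not every requirement is met — no jurisdiction.

No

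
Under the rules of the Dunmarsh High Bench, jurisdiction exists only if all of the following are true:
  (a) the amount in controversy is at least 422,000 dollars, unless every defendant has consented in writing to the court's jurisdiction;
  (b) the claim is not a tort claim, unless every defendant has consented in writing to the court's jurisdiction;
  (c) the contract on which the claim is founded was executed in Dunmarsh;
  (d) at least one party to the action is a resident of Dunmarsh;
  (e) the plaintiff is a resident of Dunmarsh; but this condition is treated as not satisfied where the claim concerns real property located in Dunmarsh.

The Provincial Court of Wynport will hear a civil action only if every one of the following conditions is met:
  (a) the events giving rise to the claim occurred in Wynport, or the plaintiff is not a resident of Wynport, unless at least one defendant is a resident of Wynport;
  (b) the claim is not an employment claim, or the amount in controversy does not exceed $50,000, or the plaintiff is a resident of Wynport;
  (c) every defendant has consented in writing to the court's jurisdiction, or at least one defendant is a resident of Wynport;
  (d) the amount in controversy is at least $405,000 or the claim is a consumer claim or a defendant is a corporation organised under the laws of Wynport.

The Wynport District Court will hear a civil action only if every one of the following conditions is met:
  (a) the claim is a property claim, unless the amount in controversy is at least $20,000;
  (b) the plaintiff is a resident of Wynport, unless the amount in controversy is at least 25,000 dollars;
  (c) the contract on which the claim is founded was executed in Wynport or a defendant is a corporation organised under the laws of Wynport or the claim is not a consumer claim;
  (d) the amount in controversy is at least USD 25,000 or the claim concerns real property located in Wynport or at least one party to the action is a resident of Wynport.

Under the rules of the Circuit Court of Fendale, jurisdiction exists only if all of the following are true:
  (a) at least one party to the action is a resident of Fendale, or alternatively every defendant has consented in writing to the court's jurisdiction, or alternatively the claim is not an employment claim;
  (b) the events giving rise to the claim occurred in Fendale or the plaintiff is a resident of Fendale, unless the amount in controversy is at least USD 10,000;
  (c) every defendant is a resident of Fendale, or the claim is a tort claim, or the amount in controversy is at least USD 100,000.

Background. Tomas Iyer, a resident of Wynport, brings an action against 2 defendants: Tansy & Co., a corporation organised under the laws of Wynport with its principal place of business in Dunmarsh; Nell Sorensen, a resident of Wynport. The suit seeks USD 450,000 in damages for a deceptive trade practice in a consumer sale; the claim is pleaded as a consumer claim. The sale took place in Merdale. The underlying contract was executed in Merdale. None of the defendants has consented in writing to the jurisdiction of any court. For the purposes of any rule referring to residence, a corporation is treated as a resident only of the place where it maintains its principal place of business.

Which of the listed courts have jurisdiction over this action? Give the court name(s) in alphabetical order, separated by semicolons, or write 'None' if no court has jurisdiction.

the Circuit Court of Fendale; the Provincial Court of Wynport; the Wynport District Court

The Dunmarsh High Bench:
  (a) The amount in controversy is 450,000 dollars, which meets the $422,000 floor. Satisfied.
  (b) The claim is a consumer claim, not a tort claim. Satisfied.
  (c) The contract was executed in Merdale, not Dunmarsh. Condition not met.
  (d) Tansy & Co. resides in Dunmarsh. Satisfied.
  (e) The plaintiff resides in Wynport, not Dunmarsh. Fails.
  → No jurisdiction.
The Provincial Court of Wynport:
  (a) The operative events occurred in Merdale, not Wynport; the plaintiff resides in Wynport — every alternative fails. However, Nell Sorensen resides in Wynport, so the 'unless' proviso supplies this condition. Condition met.
  (b) The claim is a consumer claim, not an employment claim, so this disjunct is met. Met.
  (c) Nell Sorensen resides in Wynport, so one alternative holds. Condition met.
  (d) The amount in controversy is $450,000, which meets the USD 405,000 floor, which satisfies one of the alternatives. Condition met.
  → The court has jurisdiction.
The Wynport District Court:
  (a) The claim is a consumer claim, not a property claim. The proviso rescues it, though: the amount in controversy is 450,000 dollars, which meets the USD 20,000 floor. Met.
  (b) The plaintiff resides in Wynport. Satisfied.
  (c) Tansy & Co. is organised under the laws of Wynport, so this disjunct is met. Condition met.
  (d) The amount in controversy is 450,000 dollars, which meets the 25,000 dollars floor — that alternative is enough. Condition met.
  → The court has jurisdiction.
The Circuit Court of Fendale:
  (a) The claim is a consumer claim, not an employment claim, which satisfies one of the alternatives. Satisfied.
  (b) The operative events occurred in Merdale, not Fendale; the plaintiff resides in Wynport, not Fendale — none of the alternatives is met. However, the amount in controversy is 450,000 dollars, which meets the USD 10,000 floor, so the 'unless' proviso supplies this condition. Condition met.
  (c) The amount in controversy is USD 450,000, which meets the USD 100,000 floor, so this disjunct is met. Satisfied.
  → The court has jurisdiction.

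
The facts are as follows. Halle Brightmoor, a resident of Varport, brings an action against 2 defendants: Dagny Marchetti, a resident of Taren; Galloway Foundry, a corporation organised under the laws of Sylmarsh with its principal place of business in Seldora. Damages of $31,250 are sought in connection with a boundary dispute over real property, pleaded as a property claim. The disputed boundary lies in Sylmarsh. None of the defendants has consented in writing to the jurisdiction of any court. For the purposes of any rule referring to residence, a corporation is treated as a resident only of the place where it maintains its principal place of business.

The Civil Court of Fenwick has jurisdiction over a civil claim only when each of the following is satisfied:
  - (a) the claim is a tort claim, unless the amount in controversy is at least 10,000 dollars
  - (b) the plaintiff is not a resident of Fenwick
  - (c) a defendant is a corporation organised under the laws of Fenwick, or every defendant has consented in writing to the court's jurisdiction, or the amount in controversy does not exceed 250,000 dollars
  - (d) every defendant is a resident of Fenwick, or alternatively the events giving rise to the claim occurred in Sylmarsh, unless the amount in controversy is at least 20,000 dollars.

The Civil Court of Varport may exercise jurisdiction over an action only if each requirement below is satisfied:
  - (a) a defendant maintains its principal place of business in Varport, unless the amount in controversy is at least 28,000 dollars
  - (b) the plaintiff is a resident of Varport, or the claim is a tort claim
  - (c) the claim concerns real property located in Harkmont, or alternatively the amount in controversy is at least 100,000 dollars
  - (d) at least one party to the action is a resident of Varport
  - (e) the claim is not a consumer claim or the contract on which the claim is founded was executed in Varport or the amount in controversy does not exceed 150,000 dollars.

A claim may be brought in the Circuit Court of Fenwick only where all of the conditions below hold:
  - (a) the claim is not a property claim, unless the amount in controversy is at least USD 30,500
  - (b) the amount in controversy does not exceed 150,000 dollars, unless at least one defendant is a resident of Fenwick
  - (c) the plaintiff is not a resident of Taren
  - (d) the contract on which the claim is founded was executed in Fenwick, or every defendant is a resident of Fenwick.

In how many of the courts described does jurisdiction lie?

1

The Civil Court of Fenwick:
  (a) The claim is a property claim, not a tort claim. But the amount in controversy is USD 31,250, which meets the USD 10,000 floor, and the 'unless' clause therefore excuses the requirement. Condition met.
  (b) The plaintiff resides in Varport, which is not Fenwick. Condition met.
  (c) The amount in controversy is USD 31,250, within the $250,000 ceiling, which satisfies one of the alternatives. Satisfied.
  (d) The operative events occurred in Sylmarsh, so this disjunct is met. Condition met.
  → All conditions met; jurisdiction exists.
The Civil Court of Varport:
  (a) The corporate defendant(s) have their principal place of business in Seldora, not Varport. However, the amount in controversy is 31,250 dollars, which meets the 28,000 dollars floor, so the 'unless' proviso supplies this condition. Met.
  (b) The plaintiff resides in Varport — that alternative is enough. Satisfied.
  (c) The property lies in Sylmarsh, not Harkmont; the amount in controversy is 31,250 dollars, below the 100,000 dollars floor — no alternative holds. Condition not met.
  (d) Halle Brightmoor resides in Varport. Satisfied.
  (e) The claim is a property claim, not a consumer claim — that alternative is enough. Satisfied.
  → At least one condition fails; no jurisdiction.
The Circuit Court of Fenwick:
  (a) The claim is a property claim. The proviso rescues it, though: the amount in controversy is USD 31,250, which meets the 30,500 dollars floor. Satisfied.
  (b) The amount in controversy is $31,250, within the 150,000 dollars ceiling. Condition met.
  (c) The plaintiff resides in Varport, which is not Taren. Condition met.
  (d) No contract (and hence no place of execution) is alleged; the defendants reside as follows — Dagny Marchetti in Taren, Galloway Foundry in Seldora — not all in Fenwick — none of the alternatives is met. Fails.
  → At least one condition fails; no jurisdiction.
Courts with jurisdiction: the Civil Court of Fenwick — 1 in total.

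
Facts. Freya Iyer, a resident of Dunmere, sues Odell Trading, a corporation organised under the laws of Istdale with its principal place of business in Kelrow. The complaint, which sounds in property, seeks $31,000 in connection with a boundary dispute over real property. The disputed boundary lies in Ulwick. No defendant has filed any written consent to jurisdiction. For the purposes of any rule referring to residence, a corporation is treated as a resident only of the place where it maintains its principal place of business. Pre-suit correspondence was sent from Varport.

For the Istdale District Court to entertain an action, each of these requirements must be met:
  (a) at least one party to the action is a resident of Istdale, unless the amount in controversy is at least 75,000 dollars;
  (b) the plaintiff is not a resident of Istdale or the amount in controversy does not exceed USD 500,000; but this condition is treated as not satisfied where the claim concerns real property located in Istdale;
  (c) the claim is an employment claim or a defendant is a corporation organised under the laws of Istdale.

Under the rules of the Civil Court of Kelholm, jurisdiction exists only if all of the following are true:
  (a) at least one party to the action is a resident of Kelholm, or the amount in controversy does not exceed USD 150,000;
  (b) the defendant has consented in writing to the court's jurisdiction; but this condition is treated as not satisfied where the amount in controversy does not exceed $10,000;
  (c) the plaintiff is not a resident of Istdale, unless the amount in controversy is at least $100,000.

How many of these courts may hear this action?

0

The Istdale District Court:
  (a) No party resides in Istdale. The proviso offers no rescue either, since the amount in controversy is $31,000, below the USD 75,000 floor. Not met.
  (b) The plaintiff resides in Dunmere, which is not Istdale, so one alternative holds. And the carve-out is inapplicable — the property lies in Ulwick, not Istdale. Condition met.
  (c) Odell Trading is organised under the laws of Istdale, so this disjunct is met. Condition met.
  → The court lacks jurisdiction.
The Civil Court of Kelholm:
  (a) The amount in controversy is 31,000 dollars, within the 150,000 dollars ceiling, so this disjunct is met. Condition met.
  (b) No such written consent has been filed. Condition not met.
  (c) The plaintiff resides in Dunmere, which is not Istdale. Met.
  → Not every requirement is met — no jurisdiction.
No court satisfies all of its conditions.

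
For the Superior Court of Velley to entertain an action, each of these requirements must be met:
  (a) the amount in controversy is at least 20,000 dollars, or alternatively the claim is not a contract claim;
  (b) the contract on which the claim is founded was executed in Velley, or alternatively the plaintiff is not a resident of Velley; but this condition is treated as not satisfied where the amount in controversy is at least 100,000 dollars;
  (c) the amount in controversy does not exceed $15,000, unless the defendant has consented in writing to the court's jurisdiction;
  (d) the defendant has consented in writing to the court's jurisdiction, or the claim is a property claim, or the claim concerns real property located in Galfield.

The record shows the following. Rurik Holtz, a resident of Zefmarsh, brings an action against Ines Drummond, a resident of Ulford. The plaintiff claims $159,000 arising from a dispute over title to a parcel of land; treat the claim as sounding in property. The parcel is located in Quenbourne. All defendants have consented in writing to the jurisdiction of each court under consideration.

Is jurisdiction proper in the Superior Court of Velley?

The Superior Court of Velley:
  (a) The amount in controversy is USD 159,000, which meets the $20,000 floor, so one alternative holds. Met.
  (b) The plaintiff resides in Zefmarsh, which is not Velley, so one alternative holds. But the amount in controversy is 159,000 dollars, which meets the USD 100,000 floor, triggering the carve-out and defeating this condition. Fails.
  (c) The amount in controversy is USD 159,000, above the 15,000 dollars ceiling. However, every defendant has filed written consent, so the 'unless' proviso supplies this condition. Satisfied.
  (d) Every defendant has filed written consent, so one alternative holds. Met.
  → Not every requirement is met — no jurisdiction.

No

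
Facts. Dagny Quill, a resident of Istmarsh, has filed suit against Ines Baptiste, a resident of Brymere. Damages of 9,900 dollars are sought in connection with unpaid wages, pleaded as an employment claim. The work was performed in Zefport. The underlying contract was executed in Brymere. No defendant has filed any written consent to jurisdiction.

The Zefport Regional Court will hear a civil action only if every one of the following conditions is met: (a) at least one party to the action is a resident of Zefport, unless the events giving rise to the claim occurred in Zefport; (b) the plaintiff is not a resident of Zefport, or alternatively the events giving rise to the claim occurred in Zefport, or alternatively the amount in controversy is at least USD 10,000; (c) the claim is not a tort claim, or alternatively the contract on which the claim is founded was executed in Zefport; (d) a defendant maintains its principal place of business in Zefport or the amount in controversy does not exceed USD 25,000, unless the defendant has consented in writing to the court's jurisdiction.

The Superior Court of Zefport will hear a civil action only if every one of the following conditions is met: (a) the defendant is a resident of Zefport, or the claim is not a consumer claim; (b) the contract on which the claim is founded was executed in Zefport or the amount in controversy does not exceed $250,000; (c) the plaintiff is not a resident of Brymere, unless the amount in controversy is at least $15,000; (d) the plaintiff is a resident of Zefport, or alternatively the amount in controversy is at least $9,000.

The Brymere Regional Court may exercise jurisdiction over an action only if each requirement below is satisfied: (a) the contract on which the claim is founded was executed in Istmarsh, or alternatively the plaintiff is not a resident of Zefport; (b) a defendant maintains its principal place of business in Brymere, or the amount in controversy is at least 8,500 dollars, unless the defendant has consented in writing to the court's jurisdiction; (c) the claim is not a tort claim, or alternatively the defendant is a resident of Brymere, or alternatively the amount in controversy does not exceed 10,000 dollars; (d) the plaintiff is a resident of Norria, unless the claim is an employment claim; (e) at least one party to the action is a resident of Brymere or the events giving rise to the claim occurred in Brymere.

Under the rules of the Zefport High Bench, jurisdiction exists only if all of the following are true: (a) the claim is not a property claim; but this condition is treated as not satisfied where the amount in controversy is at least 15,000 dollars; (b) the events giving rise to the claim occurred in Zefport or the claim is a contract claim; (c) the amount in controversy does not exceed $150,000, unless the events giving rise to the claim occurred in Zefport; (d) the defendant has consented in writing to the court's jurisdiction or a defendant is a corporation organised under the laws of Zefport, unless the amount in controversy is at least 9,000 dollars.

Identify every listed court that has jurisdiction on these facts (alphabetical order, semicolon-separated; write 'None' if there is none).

The Zefport Regional Court:
  (a) No party resides in Zefport. However, the operative events occurred in Zefport, so the 'unless' proviso supplies this condition. Satisfied.
  (b) The plaintiff resides in Istmarsh, which is not Zefport, so one alternative holds. Condition met.
  (c) The claim is an employment claim, not a tort claim — that alternative is enough. Met.
  (d) The amount in controversy is USD 9,900, within the $25,000 ceiling, which satisfies one of the alternatives. Condition met.
  → The court has jurisdiction.
The Superior Court of Zefport:
  (a) The claim is an employment claim, not a consumer claim, so one alternative holds. Met.
  (b) The amount in controversy is 9,900 dollars, within the 250,000 dollars ceiling, so this disjunct is met. Met.
  (c) The plaintiff resides in Istmarsh, which is not Brymere. Condition met.
  (d) The amount in controversy is 9,900 dollars, which meets the USD 9,000 floor, so this disjunct is met. Satisfied.
  → All conditions met; jurisdiction exists.
The Brymere Regional Court:
  (a) The plaintiff resides in Istmarsh, which is not Zefport, so this disjunct is met. Satisfied.
  (b) The amount in controversy is $9,900, which meets the $8,500 floor, so this disjunct is met. Satisfied.
  (c) The claim is an employment claim, not a tort claim, which satisfies one of the alternatives. Condition met.
  (d) The plaintiff resides in Istmarsh, not Norria. The proviso rescues it, though: the claim is an employment claim. Condition met.
  (e) Ines Baptiste resides in Brymere — that alternative is enough. Condition met.
  → Every requirement is satisfied — jurisdiction.
The Zefport High Bench:
  (a) The claim is an employment claim, not a property claim. And the carve-out is inapplicable — the amount in controversy is 9,900 dollars, below the $15,000 floor. Met.
  (b) The operative events occurred in Zefport, so this disjunct is met. Condition met.
  (c) The amount in controversy is 9,900 dollars, within the $150,000 ceiling. Met.
  (d) No such written consent has been filed; no defendant is a corporation — no alternative holds. But the amount in controversy is 9,900 dollars, which meets the $9,000 floor, and the 'unless' clause therefore excuses the requirement. Condition met.
  → The court has jurisdiction.

the Brymere Regional Court; the Superior Court of Zefport; the Zefport High Bench; the Zefport Regional Court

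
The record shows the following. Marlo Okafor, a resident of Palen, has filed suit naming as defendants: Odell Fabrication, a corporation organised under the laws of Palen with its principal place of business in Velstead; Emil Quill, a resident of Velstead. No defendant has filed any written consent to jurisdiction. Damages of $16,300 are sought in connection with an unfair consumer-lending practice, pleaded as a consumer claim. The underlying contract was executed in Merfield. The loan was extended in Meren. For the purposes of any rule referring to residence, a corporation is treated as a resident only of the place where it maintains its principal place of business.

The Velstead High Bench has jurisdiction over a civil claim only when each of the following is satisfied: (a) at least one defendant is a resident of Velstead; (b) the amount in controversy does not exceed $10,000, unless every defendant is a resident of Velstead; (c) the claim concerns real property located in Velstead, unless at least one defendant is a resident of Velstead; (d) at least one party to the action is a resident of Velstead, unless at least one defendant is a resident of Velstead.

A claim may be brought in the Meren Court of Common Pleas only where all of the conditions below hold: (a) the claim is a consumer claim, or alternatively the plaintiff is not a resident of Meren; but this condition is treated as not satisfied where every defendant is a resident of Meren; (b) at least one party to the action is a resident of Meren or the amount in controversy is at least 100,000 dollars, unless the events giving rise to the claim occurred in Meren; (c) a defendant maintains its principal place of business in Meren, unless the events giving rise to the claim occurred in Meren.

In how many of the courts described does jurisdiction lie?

2

The Velstead High Bench:
  (a) Odell Fabrication resides in Velstead. Satisfied.
  (b) The amount in controversy is $16,300, above the $10,000 ceiling. The proviso rescues it, though: the defendants reside as follows — Odell Fabrication in Velstead, Emil Quill in Velstead — all in Velstead. Condition met.
  (c) The claim does not concern real property. But Odell Fabrication resides in Velstead, and the 'unless' clause therefore excuses the requirement. Satisfied.
  (d) Odell Fabrication resides in Velstead. Satisfied.
  → The court has jurisdiction.
The Meren Court of Common Pleas:
  (a) The claim is a consumer claim — that alternative is enough. And the carve-out is inapplicable — the defendants reside as follows — Odell Fabrication in Velstead, Emil Quill in Velstead — not all in Meren. Satisfied.
  (b) No party resides in Meren; the amount in controversy is 16,300 dollars, below the $100,000 floor — every alternative fails. The proviso rescues it, though: the operative events occurred in Meren. Satisfied.
  (c) The corporate defendant(s) have their principal place of business in Velstead, not Meren. But the operative events occurred in Meren, and the 'unless' clause therefore excuses the requirement. Met.
  → All conditions met; jurisdiction exists.
Courts with jurisdiction: the Velstead High Bench, the Meren Court of Common Pleas — 2 in total.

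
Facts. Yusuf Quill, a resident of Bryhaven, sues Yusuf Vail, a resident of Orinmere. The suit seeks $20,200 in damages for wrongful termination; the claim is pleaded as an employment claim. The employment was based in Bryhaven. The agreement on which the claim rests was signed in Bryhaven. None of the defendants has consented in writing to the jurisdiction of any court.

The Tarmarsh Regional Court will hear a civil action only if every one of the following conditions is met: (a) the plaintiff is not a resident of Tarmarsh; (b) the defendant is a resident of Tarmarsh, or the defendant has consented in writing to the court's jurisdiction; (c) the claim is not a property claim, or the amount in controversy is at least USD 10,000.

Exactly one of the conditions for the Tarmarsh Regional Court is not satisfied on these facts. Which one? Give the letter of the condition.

The Tarmarsh Regional Court:
  (a) The plaintiff resides in Bryhaven, which is not Tarmarsh. Condition met.
  (b) The defendant resides in Orinmere, not Tarmarsh; no such written consent has been filed — every alternative fails. Condition not met.
  (c) The claim is an employment claim, not a property claim, so this disjunct is met. Met.
Only condition (b) fails.

(b)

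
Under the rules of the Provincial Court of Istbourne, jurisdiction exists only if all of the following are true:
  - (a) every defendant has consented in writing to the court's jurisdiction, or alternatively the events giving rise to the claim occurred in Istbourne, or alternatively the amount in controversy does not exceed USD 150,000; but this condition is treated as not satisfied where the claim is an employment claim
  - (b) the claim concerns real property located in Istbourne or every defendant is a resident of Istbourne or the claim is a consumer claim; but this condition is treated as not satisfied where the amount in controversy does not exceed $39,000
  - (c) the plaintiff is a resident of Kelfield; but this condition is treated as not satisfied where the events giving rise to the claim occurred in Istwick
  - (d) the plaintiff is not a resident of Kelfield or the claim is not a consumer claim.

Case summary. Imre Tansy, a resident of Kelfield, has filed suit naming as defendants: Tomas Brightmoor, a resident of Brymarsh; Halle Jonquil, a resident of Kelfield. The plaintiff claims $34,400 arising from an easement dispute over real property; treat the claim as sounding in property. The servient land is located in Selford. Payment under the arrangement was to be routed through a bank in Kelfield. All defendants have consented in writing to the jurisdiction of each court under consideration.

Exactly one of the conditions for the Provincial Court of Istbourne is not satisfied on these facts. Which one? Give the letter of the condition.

(b)

The Provincial Court of Istbourne:
  (a) Every defendant has filed written consent, which satisfies one of the alternatives. The carve-out does not apply: the claim is a property claim, not an employment claim. Satisfied.
  (b) The property lies in Selford, not Istbourne; the defendants reside as follows — Tomas Brightmoor in Brymarsh, Halle Jonquil in Kelfield — not all in Istbourne; the claim is a property claim, not a consumer claim — every alternative fails. Fails.
  (c) The plaintiff resides in Kelfield. And the carve-out is inapplicable — the operative events occurred in Selford, not Istwick. Met.
  (d) The claim is a property claim, not a consumer claim, so one alternative holds. Satisfied.
Only condition (b) fails.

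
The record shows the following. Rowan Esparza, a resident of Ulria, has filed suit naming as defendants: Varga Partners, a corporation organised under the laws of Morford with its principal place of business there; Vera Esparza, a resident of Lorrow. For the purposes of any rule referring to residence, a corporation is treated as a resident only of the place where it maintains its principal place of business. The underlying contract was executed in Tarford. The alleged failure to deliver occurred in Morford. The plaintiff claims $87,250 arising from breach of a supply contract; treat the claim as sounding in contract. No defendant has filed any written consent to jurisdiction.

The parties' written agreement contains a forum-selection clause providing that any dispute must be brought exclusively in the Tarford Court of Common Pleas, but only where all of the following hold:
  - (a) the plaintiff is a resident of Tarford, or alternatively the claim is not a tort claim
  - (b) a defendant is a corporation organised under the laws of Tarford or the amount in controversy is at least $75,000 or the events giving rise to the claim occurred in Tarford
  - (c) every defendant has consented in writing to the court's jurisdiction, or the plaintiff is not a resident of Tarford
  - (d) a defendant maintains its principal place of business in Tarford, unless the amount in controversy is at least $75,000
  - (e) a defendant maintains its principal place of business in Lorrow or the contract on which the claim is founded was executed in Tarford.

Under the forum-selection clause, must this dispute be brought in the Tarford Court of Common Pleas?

Yes

The Tarford Court of Common Pleas:
  (a) The claim is a contract claim, not a tort claim — that alternative is enough. Met.
  (b) The amount in controversy is USD 87,250, which meets the $75,000 floor, which satisfies one of the alternatives. Satisfied.
  (c) The plaintiff resides in Ulria, which is not Tarford, which satisfies one of the alternatives. Met.
  (d) The corporate defendant(s) have their principal place of business in Morford, not Tarford. However, the amount in controversy is $87,250, which meets the $75,000 floor, so the 'unless' proviso supplies this condition. Condition met.
  (e) The contract was executed in Tarford — that alternative is enough. Satisfied.
  → The clause applies.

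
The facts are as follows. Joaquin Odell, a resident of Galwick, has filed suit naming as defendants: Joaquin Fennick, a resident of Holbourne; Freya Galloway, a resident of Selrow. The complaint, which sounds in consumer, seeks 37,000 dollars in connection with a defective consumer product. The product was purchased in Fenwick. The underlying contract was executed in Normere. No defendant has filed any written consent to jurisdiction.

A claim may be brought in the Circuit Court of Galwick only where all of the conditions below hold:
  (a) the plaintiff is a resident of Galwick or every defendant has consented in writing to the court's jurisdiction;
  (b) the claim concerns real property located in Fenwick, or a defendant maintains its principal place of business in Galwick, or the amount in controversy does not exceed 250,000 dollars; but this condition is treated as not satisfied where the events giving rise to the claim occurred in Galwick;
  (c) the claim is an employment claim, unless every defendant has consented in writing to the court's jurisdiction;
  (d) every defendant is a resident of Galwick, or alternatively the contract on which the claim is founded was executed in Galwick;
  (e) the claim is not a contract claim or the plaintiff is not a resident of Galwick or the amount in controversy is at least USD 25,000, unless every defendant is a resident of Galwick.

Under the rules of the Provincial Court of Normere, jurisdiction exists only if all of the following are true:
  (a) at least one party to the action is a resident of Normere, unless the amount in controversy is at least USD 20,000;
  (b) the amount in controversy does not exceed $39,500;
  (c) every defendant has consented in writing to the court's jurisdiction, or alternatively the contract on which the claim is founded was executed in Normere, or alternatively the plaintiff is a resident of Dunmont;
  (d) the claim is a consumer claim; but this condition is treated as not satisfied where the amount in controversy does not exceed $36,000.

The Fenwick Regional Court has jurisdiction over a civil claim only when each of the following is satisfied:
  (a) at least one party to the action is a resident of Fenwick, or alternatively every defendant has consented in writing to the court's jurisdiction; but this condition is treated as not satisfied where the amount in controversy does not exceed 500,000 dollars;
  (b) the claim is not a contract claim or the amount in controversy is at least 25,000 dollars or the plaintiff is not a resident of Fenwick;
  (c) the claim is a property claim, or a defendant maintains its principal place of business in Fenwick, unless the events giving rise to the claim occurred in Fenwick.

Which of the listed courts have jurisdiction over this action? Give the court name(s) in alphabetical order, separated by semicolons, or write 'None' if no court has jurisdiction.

The Circuit Court of Galwick:
  (a) The plaintiff resides in Galwick, which satisfies one of the alternatives. Condition met.
  (b) The amount in controversy is 37,000 dollars, within the USD 250,000 ceiling — that alternative is enough. The exception is not triggered, since the operative events occurred in Fenwick, not Galwick. Met.
  (c) The claim is a consumer claim, not an employment claim. The proviso offers no rescue either, since no such written consent has been filed. Fails.
  (d) The defendants reside as follows — Joaquin Fennick in Holbourne, Freya Galloway in Selrow — not all in Galwick; the contract was executed in Normere, not Galwick — no alternative holds. Fails.
  (e) The claim is a consumer claim, not a contract claim, which satisfies one of the alternatives. Satisfied.
  → At least one condition fails; no jurisdiction.
The Provincial Court of Normere:
  (a) No party resides in Normere. The proviso rescues it, though: the amount in controversy is 37,000 dollars, which meets the $20,000 floor. Condition met.
  (b) The amount in controversy is USD 37,000, within the 39,500 dollars ceiling. Condition met.
  (c) The contract was executed in Normere, so this disjunct is met. Met.
  (d) The claim is a consumer claim. The carve-out does not apply: the amount in controversy is 37,000 dollars, above the $36,000 ceiling. Satisfied.
  → Jurisdiction lies.
The Fenwick Regional Court:
  (a) No party resides in Fenwick; no such written consent has been filed — none of the alternatives is met. Condition not met.
  (b) The claim is a consumer claim, not a contract claim, which satisfies one of the alternatives. Satisfied.
  (c) The claim is a consumer claim, not a property claim; no defendant is a corporation — no alternative holds. The proviso rescues it, though: the operative events occurred in Fenwick. Satisfied.
  → At least one condition fails; no jurisdiction.

the Provincial Court of Normere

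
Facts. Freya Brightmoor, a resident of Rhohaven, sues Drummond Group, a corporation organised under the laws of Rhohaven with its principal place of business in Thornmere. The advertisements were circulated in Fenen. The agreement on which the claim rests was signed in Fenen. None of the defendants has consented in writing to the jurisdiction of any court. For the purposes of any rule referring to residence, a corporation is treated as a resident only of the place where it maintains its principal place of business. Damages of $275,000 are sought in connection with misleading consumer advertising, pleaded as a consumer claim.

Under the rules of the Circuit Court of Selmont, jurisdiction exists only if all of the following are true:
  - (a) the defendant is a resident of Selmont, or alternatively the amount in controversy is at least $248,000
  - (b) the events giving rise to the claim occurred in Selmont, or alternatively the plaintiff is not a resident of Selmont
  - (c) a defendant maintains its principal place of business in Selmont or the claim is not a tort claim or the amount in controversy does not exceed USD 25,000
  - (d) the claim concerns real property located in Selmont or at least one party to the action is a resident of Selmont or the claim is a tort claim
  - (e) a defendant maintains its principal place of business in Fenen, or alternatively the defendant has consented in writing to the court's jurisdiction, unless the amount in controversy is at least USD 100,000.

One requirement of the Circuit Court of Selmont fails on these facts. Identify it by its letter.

The Circuit Court of Selmont:
  (a) The amount in controversy is 275,000 dollars, which meets the USD 248,000 floor, so this disjunct is met. Satisfied.
  (b) The plaintiff resides in Rhohaven, which is not Selmont, which satisfies one of the alternatives. Satisfied.
  (c) The claim is a consumer claim, not a tort claim — that alternative is enough. Met.
  (d) The claim does not concern real property; no party resides in Selmont; the claim is a consumer claim, not a tort claim — none of the alternatives is met. Not met.
  (e) The corporate defendant(s) have their principal place of business in Thornmere, not Fenen; no such written consent has been filed — no alternative holds. The proviso rescues it, though: the amount in controversy is 275,000 dollars, which meets the 100,000 dollars floor. Met.
Only condition (d) fails.

(d)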